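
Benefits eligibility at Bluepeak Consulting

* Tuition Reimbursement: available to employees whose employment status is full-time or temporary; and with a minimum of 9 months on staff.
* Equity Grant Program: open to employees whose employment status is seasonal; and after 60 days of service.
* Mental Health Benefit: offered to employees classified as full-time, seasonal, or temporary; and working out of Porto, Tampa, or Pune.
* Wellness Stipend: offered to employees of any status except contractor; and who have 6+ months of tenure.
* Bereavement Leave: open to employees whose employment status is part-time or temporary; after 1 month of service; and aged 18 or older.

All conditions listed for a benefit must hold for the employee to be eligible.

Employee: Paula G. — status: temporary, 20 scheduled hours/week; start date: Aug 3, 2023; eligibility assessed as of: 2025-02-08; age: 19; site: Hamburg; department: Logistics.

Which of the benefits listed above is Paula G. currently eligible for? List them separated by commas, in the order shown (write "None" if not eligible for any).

Service from Aug 3, 2023 to 2025-02-08: 555 days.
Tuition Reimbursement — status temporary ✓; service 555 days ≥ 9 months (≈270 days) ✓ → eligible.
Equity Grant Program — status temporary ✗ (requires seasonal) → not eligible.
Mental Health Benefit — status temporary ✓; site Hamburg ✗ (not Porto, Tampa, or Pune) → not eligible.
Wellness Stipend — status temporary ✓ (not excluded); service 555 days ≥ 6 months (≈180 days) ✓ → eligible.
Bereavement Leave — status temporary ✓; service 555 days ≥ 1 month (≈30 days) ✓; age 19 ≥ 18 ✓ → eligible.

Tuition Reimbursement, Wellness Stipend, Bereavement Leave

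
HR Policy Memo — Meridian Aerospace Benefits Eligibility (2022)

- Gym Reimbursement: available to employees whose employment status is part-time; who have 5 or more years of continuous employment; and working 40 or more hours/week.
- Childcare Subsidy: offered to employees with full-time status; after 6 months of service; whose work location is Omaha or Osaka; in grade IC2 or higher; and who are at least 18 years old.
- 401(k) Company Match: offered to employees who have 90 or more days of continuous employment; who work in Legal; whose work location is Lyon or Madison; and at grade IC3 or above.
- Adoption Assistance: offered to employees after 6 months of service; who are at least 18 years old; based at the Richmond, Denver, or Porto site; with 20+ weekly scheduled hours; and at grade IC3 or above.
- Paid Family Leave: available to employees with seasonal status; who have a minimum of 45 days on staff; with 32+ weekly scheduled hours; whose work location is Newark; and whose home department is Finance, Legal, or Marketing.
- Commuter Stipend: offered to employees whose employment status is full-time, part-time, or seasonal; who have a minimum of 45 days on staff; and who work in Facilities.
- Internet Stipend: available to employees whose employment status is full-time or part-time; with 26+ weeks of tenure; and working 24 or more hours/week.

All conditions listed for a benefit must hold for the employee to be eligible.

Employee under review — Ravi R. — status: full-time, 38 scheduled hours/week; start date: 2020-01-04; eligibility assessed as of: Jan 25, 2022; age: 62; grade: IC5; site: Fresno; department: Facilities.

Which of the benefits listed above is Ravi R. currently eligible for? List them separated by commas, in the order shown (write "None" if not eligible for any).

Service from 2020-01-04 to Jan 25, 2022: 752 days.
Gym Reimbursement — status full-time ✗ (requires part-time) → not eligible.
Childcare Subsidy — status full-time ✓; service 752 days ≥ 6 months (≈180 days) ✓; site Fresno ✗ (not Omaha or Osaka) → not eligible.
401(k) Company Match — service 752 days ≥ 90 days ✓; dept Facilities ✗ → not eligible.
Adoption Assistance — service 752 days ≥ 6 months (≈180 days) ✓; age 62 ≥ 18 ✓; site Fresno ✗ (not Richmond, Denver, or Porto) → not eligible.
Paid Family Leave — status full-time ✗ (requires seasonal) → not eligible.
Commuter Stipend — status full-time ✓; service 752 days ≥ 45 days ✓; dept Facilities ✓ → eligible.
Internet Stipend — status full-time ✓; service 752 days ≥ 26 weeks (≈182 days) ✓; 38 hrs/wk ≥ 24 ✓ → eligible.

Commuter Stipend, Internet Stipend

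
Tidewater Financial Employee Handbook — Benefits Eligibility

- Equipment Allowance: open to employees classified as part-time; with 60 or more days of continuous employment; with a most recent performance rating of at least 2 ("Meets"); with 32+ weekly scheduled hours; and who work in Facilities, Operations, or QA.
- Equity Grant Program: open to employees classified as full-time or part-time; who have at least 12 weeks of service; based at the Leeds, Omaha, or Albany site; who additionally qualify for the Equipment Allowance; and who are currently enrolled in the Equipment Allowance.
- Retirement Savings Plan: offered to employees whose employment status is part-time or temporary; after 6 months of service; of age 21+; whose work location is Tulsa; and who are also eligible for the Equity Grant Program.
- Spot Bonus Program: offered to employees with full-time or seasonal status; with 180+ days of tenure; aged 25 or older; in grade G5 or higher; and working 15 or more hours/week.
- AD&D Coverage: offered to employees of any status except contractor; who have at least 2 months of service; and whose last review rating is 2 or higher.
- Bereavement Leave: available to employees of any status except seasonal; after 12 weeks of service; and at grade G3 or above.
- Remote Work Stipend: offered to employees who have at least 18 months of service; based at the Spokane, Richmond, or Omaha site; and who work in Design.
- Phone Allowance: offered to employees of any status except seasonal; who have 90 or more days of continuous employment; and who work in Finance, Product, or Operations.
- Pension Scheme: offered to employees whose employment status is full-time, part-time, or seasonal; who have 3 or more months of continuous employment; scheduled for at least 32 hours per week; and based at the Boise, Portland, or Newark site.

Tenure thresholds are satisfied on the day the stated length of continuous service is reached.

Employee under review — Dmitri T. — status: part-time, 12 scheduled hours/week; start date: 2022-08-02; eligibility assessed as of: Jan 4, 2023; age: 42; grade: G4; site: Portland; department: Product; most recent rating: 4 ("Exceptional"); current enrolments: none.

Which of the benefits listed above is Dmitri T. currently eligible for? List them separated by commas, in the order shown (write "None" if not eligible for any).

AD&D Coverage, Bereavement Leave, Phone Allowance

Service from 2022-08-02 to Jan 4, 2023: 155 days.
Equipment Allowance — status part-time ✓; service 155 days ≥ 60 days ✓; rating 4 ≥ 2 ✓; 12 hrs/wk < 32 ✗ → not eligible.
Equity Grant Program — status part-time ✓; service 155 days ≥ 12 weeks (≈84 days) ✓; site Portland ✗ (not Leeds, Omaha, or Albany) → not eligible.
Retirement Savings Plan — status part-time ✓; service 155 days < 6 months (≈180 days) ✗ → not eligible.
Spot Bonus Program — status part-time ✗ (requires full-time or seasonal) → not eligible.
AD&D Coverage — status part-time ✓ (not excluded); service 155 days ≥ 2 months (≈60 days) ✓; rating 4 ≥ 2 ✓ → eligible.
Bereavement Leave — status part-time ✓ (not excluded); service 155 days ≥ 12 weeks (≈84 days) ✓; grade G4 ≥ G3 ✓ → eligible.
Remote Work Stipend — service 155 days < 18 months (≈540 days) ✗ → not eligible.
Phone Allowance — status part-time ✓ (not excluded); service 155 days ≥ 90 days ✓; dept Product ✓ → eligible.
Pension Scheme — status part-time ✓; service 155 days ≥ 3 months (≈90 days) ✓; 12 hrs/wk < 32 ✗ → not eligible.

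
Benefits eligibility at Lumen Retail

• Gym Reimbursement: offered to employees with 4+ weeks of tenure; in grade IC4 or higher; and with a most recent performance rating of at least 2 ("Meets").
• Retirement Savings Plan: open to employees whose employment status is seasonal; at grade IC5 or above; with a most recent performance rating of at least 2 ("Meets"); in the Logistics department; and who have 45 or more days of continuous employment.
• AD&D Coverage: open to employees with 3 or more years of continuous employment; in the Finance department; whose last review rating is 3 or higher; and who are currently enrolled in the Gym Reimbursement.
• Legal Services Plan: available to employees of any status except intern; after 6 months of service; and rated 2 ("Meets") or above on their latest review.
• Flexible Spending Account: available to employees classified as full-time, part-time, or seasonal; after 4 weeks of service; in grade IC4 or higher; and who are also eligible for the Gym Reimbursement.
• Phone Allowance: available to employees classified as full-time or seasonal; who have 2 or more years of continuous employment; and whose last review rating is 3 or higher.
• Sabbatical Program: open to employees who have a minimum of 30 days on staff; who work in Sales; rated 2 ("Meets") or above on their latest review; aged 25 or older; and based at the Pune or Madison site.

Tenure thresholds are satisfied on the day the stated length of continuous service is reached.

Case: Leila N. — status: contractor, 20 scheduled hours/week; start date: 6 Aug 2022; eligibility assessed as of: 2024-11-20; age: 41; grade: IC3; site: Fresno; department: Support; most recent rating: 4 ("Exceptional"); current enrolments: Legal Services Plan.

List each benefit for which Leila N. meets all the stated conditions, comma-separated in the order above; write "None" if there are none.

Legal Services Plan

Service from 6 Aug 2022 to 2024-11-20: 837 days.
Gym Reimbursement — service 837 days ≥ 4 weeks (≈28 days) ✓; grade IC3 < IC4 ✗ → not eligible.
Retirement Savings Plan — status contractor ✗ (requires seasonal) → not eligible.
AD&D Coverage — service 837 days < 3 years (≈1095 days) ✗ → not eligible.
Legal Services Plan — status contractor ✓ (not excluded); service 837 days ≥ 6 months (≈180 days) ✓; rating 4 ≥ 2 ✓ → eligible.
Flexible Spending Account — status contractor ✗ (requires full-time, part-time, or seasonal) → not eligible.
Phone Allowance — status contractor ✗ (requires full-time or seasonal) → not eligible.
Sabbatical Program — service 837 days ≥ 30 days ✓; dept Support ✗ → not eligible.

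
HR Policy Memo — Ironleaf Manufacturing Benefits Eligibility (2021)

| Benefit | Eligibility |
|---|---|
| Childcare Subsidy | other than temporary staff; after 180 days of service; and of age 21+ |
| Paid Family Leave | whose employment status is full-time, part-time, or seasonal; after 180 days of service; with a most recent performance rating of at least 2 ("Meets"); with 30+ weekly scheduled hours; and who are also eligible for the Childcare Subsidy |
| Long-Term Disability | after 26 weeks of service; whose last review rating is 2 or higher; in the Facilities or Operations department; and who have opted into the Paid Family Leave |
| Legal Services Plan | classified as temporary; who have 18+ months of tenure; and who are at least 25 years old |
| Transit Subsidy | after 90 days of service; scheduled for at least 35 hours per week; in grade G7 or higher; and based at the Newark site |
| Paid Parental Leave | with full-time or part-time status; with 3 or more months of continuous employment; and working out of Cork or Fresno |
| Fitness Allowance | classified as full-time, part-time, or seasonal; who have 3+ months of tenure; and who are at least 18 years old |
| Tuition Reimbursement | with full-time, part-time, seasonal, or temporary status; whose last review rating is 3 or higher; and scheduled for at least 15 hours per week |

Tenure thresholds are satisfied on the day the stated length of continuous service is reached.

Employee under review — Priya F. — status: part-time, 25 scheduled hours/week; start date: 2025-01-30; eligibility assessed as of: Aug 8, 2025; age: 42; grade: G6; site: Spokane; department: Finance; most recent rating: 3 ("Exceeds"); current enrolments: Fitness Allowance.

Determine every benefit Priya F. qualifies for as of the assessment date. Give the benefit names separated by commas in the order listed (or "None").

Childcare Subsidy, Fitness Allowance, Tuition Reimbursement

Service from 2025-01-30 to Aug 8, 2025: 190 days.
Childcare Subsidy — status part-time ✓ (not excluded); service 190 days ≥ 180 days ✓; age 42 ≥ 21 ✓ → eligible.
Paid Family Leave — status part-time ✓; service 190 days ≥ 180 days ✓; rating 3 ≥ 2 ✓; 25 hrs/wk < 30 ✗ → not eligible.
Long-Term Disability — service 190 days ≥ 26 weeks (≈182 days) ✓; rating 3 ≥ 2 ✓; dept Finance ✗ → not eligible.
Legal Services Plan — status part-time ✗ (requires temporary) → not eligible.
Transit Subsidy — service 190 days ≥ 90 days ✓; 25 hrs/wk < 35 ✗ → not eligible.
Paid Parental Leave — status part-time ✓; service 190 days ≥ 3 months (≈90 days) ✓; site Spokane ✗ (not Cork or Fresno) → not eligible.
Fitness Allowance — status part-time ✓; service 190 days ≥ 3 months (≈90 days) ✓; age 42 ≥ 18 ✓ → eligible.
Tuition Reimbursement — status part-time ✓; rating 3 ≥ 3 ✓; 25 hrs/wk ≥ 15 ✓ → eligible.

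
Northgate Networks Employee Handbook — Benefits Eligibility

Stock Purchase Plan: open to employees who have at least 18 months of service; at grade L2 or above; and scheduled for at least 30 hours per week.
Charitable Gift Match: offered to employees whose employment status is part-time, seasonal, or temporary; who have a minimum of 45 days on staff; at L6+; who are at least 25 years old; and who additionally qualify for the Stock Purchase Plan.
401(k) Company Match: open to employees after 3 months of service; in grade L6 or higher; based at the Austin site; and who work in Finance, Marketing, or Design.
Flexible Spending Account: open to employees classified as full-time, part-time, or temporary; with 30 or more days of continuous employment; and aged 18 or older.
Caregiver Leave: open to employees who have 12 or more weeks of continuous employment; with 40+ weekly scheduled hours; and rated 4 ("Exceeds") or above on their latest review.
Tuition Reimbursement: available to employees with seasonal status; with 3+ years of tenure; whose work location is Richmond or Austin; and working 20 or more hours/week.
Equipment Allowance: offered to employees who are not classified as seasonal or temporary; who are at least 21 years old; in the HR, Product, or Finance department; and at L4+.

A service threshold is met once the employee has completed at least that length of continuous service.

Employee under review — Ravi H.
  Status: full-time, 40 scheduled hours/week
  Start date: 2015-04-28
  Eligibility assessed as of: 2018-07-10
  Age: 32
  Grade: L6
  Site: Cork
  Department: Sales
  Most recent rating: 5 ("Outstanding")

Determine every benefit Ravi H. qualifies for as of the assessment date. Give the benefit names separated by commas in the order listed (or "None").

Service from 2015-04-28 to 2018-07-10: 1169 days.
Stock Purchase Plan — service 1169 days ≥ 18 months (≈540 days) ✓; grade L6 ≥ L2 ✓; 40 hrs/wk ≥ 30 ✓ → eligible.
Charitable Gift Match — status full-time ✗ (requires part-time, seasonal, or temporary) → not eligible.
401(k) Company Match — service 1169 days ≥ 3 months (≈90 days) ✓; grade L6 ≥ L6 ✓; site Cork ✗ (not Austin) → not eligible.
Flexible Spending Account — status full-time ✓; service 1169 days ≥ 30 days ✓; age 32 ≥ 18 ✓ → eligible.
Caregiver Leave — service 1169 days ≥ 12 weeks (≈84 days) ✓; 40 hrs/wk ≥ 40 ✓; rating 5 ≥ 4 ✓ → eligible.
Tuition Reimbursement — status full-time ✗ (requires seasonal) → not eligible.
Equipment Allowance — status full-time ✓ (not excluded); age 32 ≥ 21 ✓; dept Sales ✗ → not eligible.

Stock Purchase Plan, Flexible Spending Account, Caregiver Leave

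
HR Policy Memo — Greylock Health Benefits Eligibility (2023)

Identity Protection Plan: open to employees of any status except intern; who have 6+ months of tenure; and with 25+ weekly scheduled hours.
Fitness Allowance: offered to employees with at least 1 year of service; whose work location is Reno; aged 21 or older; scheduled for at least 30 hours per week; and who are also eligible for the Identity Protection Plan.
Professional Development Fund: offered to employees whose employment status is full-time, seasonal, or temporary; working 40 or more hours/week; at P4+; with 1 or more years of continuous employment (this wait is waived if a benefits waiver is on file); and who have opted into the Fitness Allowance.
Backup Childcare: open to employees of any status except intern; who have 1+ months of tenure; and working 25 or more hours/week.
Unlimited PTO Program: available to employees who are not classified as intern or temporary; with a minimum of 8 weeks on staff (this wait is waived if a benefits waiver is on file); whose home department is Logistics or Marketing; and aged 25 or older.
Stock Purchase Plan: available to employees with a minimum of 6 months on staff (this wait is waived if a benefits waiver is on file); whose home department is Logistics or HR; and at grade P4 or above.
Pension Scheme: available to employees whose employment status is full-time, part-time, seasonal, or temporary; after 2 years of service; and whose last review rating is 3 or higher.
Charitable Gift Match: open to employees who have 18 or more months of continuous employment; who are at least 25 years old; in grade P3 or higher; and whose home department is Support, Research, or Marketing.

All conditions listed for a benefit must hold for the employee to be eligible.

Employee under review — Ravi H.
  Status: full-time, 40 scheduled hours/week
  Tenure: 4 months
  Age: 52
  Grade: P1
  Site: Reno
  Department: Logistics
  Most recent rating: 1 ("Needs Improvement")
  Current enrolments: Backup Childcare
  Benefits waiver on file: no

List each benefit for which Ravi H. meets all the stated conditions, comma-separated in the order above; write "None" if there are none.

Identity Protection Plan — status full-time ✓ (not excluded); service 4 months < 6 months ✗ → not eligible.
Fitness Allowance — service 4 months < 1 year (≈365 days) ✗ → not eligible.
Professional Development Fund — status full-time ✓; 40 hrs/wk ≥ 40 ✓; grade P1 < P4 ✗ → not eligible.
Backup Childcare — status full-time ✓ (not excluded); service 4 months ≥ 1 month ✓; 40 hrs/wk ≥ 25 ✓ → eligible.
Unlimited PTO Program — status full-time ✓ (not excluded); no waiver, service 4 months ≥ 8 weeks (≈56 days) ✓; dept Logistics ✓; age 52 ≥ 25 ✓ → eligible.
Stock Purchase Plan — no waiver, service 4 months < 6 months ✗ → not eligible.
Pension Scheme — status full-time ✓; service 4 months < 2 years (≈730 days) ✗ → not eligible.
Charitable Gift Match — service 4 months < 18 months ✗ → not eligible.

Backup Childcare, Unlimited PTO Program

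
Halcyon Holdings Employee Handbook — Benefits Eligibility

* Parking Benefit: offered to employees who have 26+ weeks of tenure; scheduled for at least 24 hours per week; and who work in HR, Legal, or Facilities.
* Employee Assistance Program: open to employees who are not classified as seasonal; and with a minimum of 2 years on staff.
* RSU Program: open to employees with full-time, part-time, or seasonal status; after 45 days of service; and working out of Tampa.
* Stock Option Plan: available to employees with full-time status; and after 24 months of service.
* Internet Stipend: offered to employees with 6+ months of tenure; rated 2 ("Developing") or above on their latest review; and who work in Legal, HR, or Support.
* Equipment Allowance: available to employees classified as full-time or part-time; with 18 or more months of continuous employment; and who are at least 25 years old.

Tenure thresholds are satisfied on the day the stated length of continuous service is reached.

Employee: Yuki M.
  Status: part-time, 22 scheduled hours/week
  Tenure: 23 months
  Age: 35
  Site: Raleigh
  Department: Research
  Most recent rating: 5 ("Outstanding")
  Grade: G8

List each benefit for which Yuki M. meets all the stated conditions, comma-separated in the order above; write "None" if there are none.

Parking Benefit — service 23 months ≥ 26 weeks (≈182 days) ✓; 22 hrs/wk < 24 ✗ → not eligible.
Employee Assistance Program — status part-time ✓ (not excluded); service 23 months < 2 years (≈730 days) ✗ → not eligible.
RSU Program — status part-time ✓; service 23 months ≥ 45 days ✓; site Raleigh ✗ (not Tampa) → not eligible.
Stock Option Plan — status part-time ✗ (requires full-time) → not eligible.
Internet Stipend — service 23 months ≥ 6 months ✓; rating 5 ≥ 2 ✓; dept Research ✗ → not eligible.
Equipment Allowance — status part-time ✓; service 23 months ≥ 18 months ✓; age 35 ≥ 25 ✓ → eligible.

Equipment Allowance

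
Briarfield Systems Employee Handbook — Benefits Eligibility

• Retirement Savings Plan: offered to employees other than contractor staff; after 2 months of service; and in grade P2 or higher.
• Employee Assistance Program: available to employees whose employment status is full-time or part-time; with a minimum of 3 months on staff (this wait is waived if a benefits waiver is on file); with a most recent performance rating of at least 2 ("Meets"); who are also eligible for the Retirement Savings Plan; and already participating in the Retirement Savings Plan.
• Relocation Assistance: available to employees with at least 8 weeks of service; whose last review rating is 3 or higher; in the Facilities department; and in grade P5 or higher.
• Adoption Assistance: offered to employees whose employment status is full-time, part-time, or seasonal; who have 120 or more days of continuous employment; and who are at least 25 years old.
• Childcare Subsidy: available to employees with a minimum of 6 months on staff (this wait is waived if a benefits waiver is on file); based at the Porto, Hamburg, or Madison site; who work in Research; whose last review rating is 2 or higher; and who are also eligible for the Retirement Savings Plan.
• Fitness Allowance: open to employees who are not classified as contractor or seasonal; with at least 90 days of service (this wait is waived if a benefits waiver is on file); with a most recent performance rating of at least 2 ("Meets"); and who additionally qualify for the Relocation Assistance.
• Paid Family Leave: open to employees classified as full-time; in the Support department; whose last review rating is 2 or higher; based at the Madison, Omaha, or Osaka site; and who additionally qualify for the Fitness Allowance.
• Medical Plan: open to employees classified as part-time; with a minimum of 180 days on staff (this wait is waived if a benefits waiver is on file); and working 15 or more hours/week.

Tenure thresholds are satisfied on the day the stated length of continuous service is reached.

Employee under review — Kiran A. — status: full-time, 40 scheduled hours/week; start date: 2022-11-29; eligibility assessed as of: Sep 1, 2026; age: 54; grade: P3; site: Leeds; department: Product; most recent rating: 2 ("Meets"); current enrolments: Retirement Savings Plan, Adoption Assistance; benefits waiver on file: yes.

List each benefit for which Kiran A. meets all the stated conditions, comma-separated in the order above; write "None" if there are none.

Service from 2022-11-29 to Sep 1, 2026: 1372 days.
Retirement Savings Plan — status full-time ✓ (not excluded); service 1372 days ≥ 2 months (≈60 days) ✓; grade P3 ≥ P2 ✓ → eligible.
Employee Assistance Program — status full-time ✓; benefits waiver on file ✓; rating 2 ≥ 2 ✓; eligible for Retirement Savings Plan ✓; enrolled in Retirement Savings Plan ✓ → eligible.
Relocation Assistance — service 1372 days ≥ 8 weeks (≈56 days) ✓; rating 2 < 3 ✗ → not eligible.
Adoption Assistance — status full-time ✓; service 1372 days ≥ 120 days ✓; age 54 ≥ 25 ✓ → eligible.
Childcare Subsidy — benefits waiver on file ✓; site Leeds ✗ (not Porto, Hamburg, or Madison) → not eligible.
Fitness Allowance — status full-time ✓ (not excluded); benefits waiver on file ✓; rating 2 ≥ 2 ✓; not eligible for Relocation Assistance ✗ → not eligible.
Paid Family Leave — status full-time ✓; dept Product ✗ → not eligible.
Medical Plan — status full-time ✗ (requires part-time) → not eligible.

Retirement Savings Plan, Employee Assistance Program, Adoption Assistance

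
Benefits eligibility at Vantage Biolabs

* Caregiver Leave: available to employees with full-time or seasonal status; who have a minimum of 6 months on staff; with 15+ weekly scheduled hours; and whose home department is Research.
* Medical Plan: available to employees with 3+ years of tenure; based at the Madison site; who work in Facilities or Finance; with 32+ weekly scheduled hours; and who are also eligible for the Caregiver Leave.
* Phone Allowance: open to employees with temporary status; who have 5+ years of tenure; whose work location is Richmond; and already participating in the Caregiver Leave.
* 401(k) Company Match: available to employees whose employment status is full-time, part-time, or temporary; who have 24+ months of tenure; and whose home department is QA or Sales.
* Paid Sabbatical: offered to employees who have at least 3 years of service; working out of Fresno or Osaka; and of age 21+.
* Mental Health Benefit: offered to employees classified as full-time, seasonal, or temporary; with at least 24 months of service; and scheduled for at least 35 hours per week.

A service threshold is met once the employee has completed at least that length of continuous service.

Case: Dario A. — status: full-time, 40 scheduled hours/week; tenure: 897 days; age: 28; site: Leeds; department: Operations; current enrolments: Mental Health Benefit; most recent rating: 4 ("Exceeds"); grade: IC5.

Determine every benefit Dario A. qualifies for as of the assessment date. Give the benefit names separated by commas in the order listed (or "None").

Caregiver Leave — status full-time ✓; service 897 days ≥ 6 months (≈180 days) ✓; 40 hrs/wk ≥ 15 ✓; dept Operations ✗ → not eligible.
Medical Plan — service 897 days < 3 years (≈1095 days) ✗ → not eligible.
Phone Allowance — status full-time ✗ (requires temporary) → not eligible.
401(k) Company Match — status full-time ✓; service 897 days ≥ 24 months (≈720 days) ✓; dept Operations ✗ → not eligible.
Paid Sabbatical — service 897 days < 3 years (≈1095 days) ✗ → not eligible.
Mental Health Benefit — status full-time ✓; service 897 days ≥ 24 months (≈720 days) ✓; 40 hrs/wk ≥ 35 ✓ → eligible.

Mental Health Benefit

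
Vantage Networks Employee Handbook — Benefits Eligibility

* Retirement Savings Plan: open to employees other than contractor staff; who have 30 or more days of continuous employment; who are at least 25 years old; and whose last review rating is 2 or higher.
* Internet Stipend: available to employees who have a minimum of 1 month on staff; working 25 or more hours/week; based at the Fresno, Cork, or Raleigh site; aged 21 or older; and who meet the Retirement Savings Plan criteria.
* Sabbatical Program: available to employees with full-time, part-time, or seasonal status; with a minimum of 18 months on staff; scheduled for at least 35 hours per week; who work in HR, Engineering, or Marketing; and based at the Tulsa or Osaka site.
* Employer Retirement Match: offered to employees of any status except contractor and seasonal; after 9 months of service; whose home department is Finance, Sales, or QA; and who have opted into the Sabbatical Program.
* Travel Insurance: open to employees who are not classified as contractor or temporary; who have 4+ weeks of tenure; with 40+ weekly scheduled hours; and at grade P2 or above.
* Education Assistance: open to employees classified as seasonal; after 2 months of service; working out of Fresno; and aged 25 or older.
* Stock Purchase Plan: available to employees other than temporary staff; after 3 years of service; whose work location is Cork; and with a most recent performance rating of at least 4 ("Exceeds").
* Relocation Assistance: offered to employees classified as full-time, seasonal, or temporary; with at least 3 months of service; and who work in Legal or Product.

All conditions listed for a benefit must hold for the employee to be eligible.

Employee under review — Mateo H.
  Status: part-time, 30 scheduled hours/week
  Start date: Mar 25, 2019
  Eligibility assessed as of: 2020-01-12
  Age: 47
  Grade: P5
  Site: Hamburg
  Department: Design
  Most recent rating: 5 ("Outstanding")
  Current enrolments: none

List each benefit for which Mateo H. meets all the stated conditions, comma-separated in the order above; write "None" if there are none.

Retirement Savings Plan

Service from Mar 25, 2019 to 2020-01-12: 293 days.
Retirement Savings Plan — status part-time ✓ (not excluded); service 293 days ≥ 30 days ✓; age 47 ≥ 25 ✓; rating 5 ≥ 2 ✓ → eligible.
Internet Stipend — service 293 days ≥ 1 month (≈30 days) ✓; 30 hrs/wk ≥ 25 ✓; site Hamburg ✗ (not Fresno, Cork, or Raleigh) → not eligible.
Sabbatical Program — status part-time ✓; service 293 days < 18 months (≈540 days) ✗ → not eligible.
Employer Retirement Match — status part-time ✓ (not excluded); service 293 days ≥ 9 months (≈270 days) ✓; dept Design ✗ → not eligible.
Travel Insurance — status part-time ✓ (not excluded); service 293 days ≥ 4 weeks (≈28 days) ✓; 30 hrs/wk < 40 ✗ → not eligible.
Education Assistance — status part-time ✗ (requires seasonal) → not eligible.
Stock Purchase Plan — status part-time ✓ (not excluded); service 293 days < 3 years (≈1095 days) ✗ → not eligible.
Relocation Assistance — status part-time ✗ (requires full-time, seasonal, or temporary) → not eligible.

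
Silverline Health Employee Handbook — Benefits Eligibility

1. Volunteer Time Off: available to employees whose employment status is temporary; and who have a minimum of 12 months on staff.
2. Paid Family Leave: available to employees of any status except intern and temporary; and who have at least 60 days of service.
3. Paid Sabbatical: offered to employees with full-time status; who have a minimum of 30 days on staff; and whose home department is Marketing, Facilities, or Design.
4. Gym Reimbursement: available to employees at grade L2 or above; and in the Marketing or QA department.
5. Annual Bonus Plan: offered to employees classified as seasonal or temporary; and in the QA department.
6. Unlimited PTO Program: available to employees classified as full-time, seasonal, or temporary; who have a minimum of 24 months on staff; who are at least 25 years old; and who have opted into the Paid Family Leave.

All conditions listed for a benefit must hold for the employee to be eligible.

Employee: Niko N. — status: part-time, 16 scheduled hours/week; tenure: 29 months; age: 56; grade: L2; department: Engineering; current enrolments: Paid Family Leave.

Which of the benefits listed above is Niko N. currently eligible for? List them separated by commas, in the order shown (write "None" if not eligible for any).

Volunteer Time Off — status part-time ✗ (requires temporary) → not eligible.
Paid Family Leave — status part-time ✓ (not excluded); service 29 months ≥ 60 days ✓ → eligible.
Paid Sabbatical — status part-time ✗ (requires full-time) → not eligible.
Gym Reimbursement — grade L2 ≥ L2 ✓; dept Engineering ✗ → not eligible.
Annual Bonus Plan — status part-time ✗ (requires seasonal or temporary) → not eligible.
Unlimited PTO Program — status part-time ✗ (requires full-time, seasonal, or temporary) → not eligible.

Paid Family Leave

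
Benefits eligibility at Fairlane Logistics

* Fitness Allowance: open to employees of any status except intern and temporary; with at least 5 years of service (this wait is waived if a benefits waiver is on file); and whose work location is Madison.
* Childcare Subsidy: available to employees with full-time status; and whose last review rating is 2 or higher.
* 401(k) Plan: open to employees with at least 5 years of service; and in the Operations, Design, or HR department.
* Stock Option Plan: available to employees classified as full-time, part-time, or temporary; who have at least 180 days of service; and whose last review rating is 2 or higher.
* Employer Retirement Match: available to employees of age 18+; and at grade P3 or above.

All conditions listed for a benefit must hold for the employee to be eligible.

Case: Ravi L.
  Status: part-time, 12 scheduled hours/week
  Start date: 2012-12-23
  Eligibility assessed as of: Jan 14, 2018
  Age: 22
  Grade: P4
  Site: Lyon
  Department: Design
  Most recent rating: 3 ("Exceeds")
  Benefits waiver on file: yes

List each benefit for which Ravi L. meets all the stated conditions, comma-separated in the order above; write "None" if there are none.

Service from 2012-12-23 to Jan 14, 2018: 1848 days.
Fitness Allowance — status part-time ✓ (not excluded); benefits waiver on file ✓; site Lyon ✗ (not Madison) → not eligible.
Childcare Subsidy — status part-time ✗ (requires full-time) → not eligible.
401(k) Plan — service 1848 days ≥ 5 years (≈1825 days) ✓; dept Design ✓ → eligible.
Stock Option Plan — status part-time ✓; service 1848 days ≥ 180 days ✓; rating 3 ≥ 2 ✓ → eligible.
Employer Retirement Match — age 22 ≥ 18 ✓; grade P4 ≥ P3 ✓ → eligible.

401(k) Plan, Stock Option Plan, Employer Retirement Match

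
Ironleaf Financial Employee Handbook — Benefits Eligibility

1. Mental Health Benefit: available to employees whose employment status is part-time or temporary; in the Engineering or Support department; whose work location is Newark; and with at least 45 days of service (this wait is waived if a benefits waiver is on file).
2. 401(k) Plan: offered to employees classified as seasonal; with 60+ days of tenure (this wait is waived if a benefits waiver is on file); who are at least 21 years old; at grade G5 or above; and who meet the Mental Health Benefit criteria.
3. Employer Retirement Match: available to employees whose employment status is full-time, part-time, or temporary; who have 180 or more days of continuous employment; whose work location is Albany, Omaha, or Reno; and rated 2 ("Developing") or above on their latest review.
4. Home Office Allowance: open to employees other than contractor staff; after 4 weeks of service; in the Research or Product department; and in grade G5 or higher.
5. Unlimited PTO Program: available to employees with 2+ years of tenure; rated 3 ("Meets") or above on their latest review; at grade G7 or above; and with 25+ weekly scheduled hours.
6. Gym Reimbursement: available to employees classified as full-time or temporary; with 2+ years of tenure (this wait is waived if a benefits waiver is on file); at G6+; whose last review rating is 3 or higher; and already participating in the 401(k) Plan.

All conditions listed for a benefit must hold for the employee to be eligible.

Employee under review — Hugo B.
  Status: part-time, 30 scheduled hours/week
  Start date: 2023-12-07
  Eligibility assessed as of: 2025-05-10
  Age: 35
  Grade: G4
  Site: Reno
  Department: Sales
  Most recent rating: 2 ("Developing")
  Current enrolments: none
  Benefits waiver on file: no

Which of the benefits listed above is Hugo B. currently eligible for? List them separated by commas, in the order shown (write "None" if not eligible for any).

Service from 2023-12-07 to 2025-05-10: 520 days.
Mental Health Benefit — status part-time ✓; dept Sales ✗ → not eligible.
401(k) Plan — status part-time ✗ (requires seasonal) → not eligible.
Employer Retirement Match — status part-time ✓; service 520 days ≥ 180 days ✓; site Reno ✓; rating 2 ≥ 2 ✓ → eligible.
Home Office Allowance — status part-time ✓ (not excluded); service 520 days ≥ 4 weeks (≈28 days) ✓; dept Sales ✗ → not eligible.
Unlimited PTO Program — service 520 days < 2 years (≈730 days) ✗ → not eligible.
Gym Reimbursement — status part-time ✗ (requires full-time or temporary) → not eligible.

Employer Retirement Match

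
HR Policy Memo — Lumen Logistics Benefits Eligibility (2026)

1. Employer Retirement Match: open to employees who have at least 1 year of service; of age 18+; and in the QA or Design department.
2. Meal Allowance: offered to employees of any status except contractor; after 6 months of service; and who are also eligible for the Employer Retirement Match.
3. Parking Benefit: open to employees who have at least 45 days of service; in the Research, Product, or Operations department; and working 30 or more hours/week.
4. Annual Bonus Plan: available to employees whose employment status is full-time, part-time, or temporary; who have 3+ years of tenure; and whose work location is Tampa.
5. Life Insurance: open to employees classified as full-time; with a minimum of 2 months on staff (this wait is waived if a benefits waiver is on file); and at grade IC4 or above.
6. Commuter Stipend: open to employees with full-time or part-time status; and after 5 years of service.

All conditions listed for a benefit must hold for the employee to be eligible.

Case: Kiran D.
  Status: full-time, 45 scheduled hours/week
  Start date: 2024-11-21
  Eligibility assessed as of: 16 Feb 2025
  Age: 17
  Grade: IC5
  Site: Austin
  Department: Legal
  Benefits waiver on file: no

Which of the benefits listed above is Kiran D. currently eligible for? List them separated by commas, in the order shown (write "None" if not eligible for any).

Life Insurance

Service from 2024-11-21 to 16 Feb 2025: 87 days.
Employer Retirement Match — service 87 days < 1 year (≈365 days) ✗ → not eligible.
Meal Allowance — status full-time ✓ (not excluded); service 87 days < 6 months (≈180 days) ✗ → not eligible.
Parking Benefit — service 87 days ≥ 45 days ✓; dept Legal ✗ → not eligible.
Annual Bonus Plan — status full-time ✓; service 87 days < 3 years (≈1095 days) ✗ → not eligible.
Life Insurance — status full-time ✓; no waiver, service 87 days ≥ 2 months (≈60 days) ✓; grade IC5 ≥ IC4 ✓ → eligible.
Commuter Stipend — status full-time ✓; service 87 days < 5 years (≈1825 days) ✗ → not eligible.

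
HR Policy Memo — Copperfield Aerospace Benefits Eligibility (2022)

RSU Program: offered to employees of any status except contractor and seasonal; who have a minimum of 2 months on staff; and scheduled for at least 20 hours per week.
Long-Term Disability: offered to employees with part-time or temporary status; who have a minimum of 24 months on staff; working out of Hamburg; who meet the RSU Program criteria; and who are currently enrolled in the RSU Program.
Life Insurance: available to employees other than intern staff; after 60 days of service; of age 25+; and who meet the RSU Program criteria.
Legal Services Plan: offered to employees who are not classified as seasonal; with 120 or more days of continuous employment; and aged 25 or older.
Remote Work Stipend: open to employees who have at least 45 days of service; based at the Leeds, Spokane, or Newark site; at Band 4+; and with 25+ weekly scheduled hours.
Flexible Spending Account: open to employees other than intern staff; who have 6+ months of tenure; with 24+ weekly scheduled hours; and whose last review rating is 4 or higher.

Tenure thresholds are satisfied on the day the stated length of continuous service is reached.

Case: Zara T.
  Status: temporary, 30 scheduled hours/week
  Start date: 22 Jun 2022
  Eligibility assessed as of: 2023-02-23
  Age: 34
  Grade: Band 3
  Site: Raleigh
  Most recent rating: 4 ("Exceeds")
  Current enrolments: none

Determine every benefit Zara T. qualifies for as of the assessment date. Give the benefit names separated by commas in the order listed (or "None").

RSU Program, Life Insurance, Legal Services Plan, Flexible Spending Account

Service from 22 Jun 2022 to 2023-02-23: 246 days.
RSU Program — status temporary ✓ (not excluded); service 246 days ≥ 2 months (≈60 days) ✓; 30 hrs/wk ≥ 20 ✓ → eligible.
Long-Term Disability — status temporary ✓; service 246 days < 24 months (≈720 days) ✗ → not eligible.
Life Insurance — status temporary ✓ (not excluded); service 246 days ≥ 60 days ✓; age 34 ≥ 25 ✓; eligible for RSU Program ✓ → eligible.
Legal Services Plan — status temporary ✓ (not excluded); service 246 days ≥ 120 days ✓; age 34 ≥ 25 ✓ → eligible.
Remote Work Stipend — service 246 days ≥ 45 days ✓; site Raleigh ✗ (not Leeds, Spokane, or Newark) → not eligible.
Flexible Spending Account — status temporary ✓ (not excluded); service 246 days ≥ 6 months (≈180 days) ✓; 30 hrs/wk ≥ 24 ✓; rating 4 ≥ 4 ✓ → eligible.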